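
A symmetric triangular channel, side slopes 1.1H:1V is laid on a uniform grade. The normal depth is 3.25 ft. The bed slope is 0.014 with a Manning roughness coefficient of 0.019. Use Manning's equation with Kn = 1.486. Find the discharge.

For a triangular section with side slope z = 1.1: A = zy² = 1.1×3.25² = 11.62 ft²; P = 2y√(1+z²) = 2×3.25×1.487 = 9.663 ft.
Hydraulic radius R = A/P = 11.62/9.663 = 1.202 ft.
Manning's equation: Q = (1.486/n) A R^(2/3) S^(1/2) = (1.486/0.019) × 11.62 × 1.202^(2/3) × 0.014^(1/2) = 122 ft³/s.

Q = 122 ft³/s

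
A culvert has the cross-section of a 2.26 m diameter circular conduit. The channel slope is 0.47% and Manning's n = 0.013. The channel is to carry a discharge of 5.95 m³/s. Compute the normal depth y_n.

Manning's equation rearranged: A R^(2/3) = nQ / (1·√S) = 0.013 × 5.95 / (√0.0047) = 1.128.
Trying y = 1.29 m: A R^(2/3) = 1.704 — high.
Trying y = 1.01 m: A R^(2/3) = 1.128 — close enough.

y_n = 1.01 m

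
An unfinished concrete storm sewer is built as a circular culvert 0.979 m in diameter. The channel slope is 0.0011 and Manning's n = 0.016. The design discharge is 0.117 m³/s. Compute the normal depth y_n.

y_n = 0.29 m

Manning's equation rearranged: A R^(2/3) = nQ / (1·√S) = 0.016 × 0.117 / (√0.0011) = 0.05644.
Trying y = 0.235 m: A R^(2/3) = 0.03722 — short.
Trying y = 0.33 m: A R^(2/3) = 0.07212 — over.
Trying y = 0.29 m: A R^(2/3) = 0.05628 — ≈ 0.05644.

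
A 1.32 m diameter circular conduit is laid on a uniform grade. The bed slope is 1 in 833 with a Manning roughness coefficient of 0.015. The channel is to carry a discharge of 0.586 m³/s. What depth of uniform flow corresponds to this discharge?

y_n = 0.571 m

Manning's equation rearranged: A R^(2/3) = nQ / (1·√S) = 0.015 × 0.586 / (√0.0012) = 0.2537.
Try y = 0.404 m: A R^(2/3) = 0.133 — low.
Try y = 0.723 m: A R^(2/3) = 0.3802 — high.
Try y = 0.571 m: A R^(2/3) = 0.2537 — matches.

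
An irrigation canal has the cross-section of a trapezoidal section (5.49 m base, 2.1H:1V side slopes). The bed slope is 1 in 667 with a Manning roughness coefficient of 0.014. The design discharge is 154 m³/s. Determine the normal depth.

y_n = 3.08 m

Manning's equation rearranged: A R^(2/3) = nQ / (1·√S) = 0.014 × 154 / (√0.001499) = 55.68.
At y = 2.71 m: A R^(2/3) = 42.73 — too small.
At y = 3.72 m: A R^(2/3) = 82.96 — too large.
At y = 3.08 m: A R^(2/3) = 55.67 — ≈ 55.68.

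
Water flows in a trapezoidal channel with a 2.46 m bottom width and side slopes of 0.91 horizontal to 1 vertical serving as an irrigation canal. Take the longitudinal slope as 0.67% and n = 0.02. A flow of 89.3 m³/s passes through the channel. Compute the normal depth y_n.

y_n = 3.12 m

Manning's equation rearranged: A R^(2/3) = nQ / (1·√S) = 0.02 × 89.3 / (√0.0067) = 21.82.
At y = 2.74 m: A R^(2/3) = 16.78 — too small.
At y = 3.12 m: A R^(2/3) = 21.83 — ≈ 21.82.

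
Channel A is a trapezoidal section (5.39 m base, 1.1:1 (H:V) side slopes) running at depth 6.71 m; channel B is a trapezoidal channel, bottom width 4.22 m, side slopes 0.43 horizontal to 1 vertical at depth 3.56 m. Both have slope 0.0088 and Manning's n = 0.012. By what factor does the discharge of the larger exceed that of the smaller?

6.59

Channel A: With bottom width b = 5.39 m and side slope z = 1.1: A = (b + zy)y = (5.39 + 1.1×6.71)×6.71 = 85.69 m²; P = b + 2y√(1+z²) = 5.39 + 2×6.71×1.487 = 25.34 m. Hydraulic radius R = A/P = 85.69/25.34 = 3.382 m. Q_A = (1/0.012)·85.69·3.382^(2/3)·√0.0088 = 1509 m³/s.
Channel B: With bottom width b = 4.22 m and side slope z = 0.43: A = (b + zy)y = (4.22 + 0.43×3.56)×3.56 = 20.47 m²; P = b + 2y√(1+z²) = 4.22 + 2×3.56×1.089 = 11.97 m. Hydraulic radius R = A/P = 20.47/11.97 = 1.71 m. Q_B = (1/0.012)·20.47·1.71^(2/3)·√0.0088 = 228.9 m³/s.
The larger discharge is 1509 m³/s and the smaller is 228.9 m³/s; the ratio is 6.59.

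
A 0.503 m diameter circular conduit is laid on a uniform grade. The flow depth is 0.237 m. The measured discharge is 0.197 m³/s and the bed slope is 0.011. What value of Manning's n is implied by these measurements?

n = 0.012

For a circular section of diameter D = 0.503 m at depth y = 0.237 m, the central angle is θ = 2 arccos(1 − 2y/D) = 3.026 rad. Then A = (D²/8)(θ − sin θ) = 0.09207 m² and P = Dθ/2 = 0.7611 m.
Hydraulic radius R = A/P = 0.09207/0.7611 = 0.121 m.
Rearranging Manning's equation: n = (1/Q) A R^(2/3) S^(1/2) = (1/0.197) × 0.09207 × 0.121^(2/3) × √0.011 = 0.012.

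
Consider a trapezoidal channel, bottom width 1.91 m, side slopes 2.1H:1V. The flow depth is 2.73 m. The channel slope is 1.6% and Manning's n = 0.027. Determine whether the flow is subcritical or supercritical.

supercritical

With bottom width b = 1.91 m and side slope z = 2.1: A = (b + zy)y = (1.91 + 2.1×2.73)×2.73 = 20.87 m²; P = b + 2y√(1+z²) = 1.91 + 2×2.73×2.326 = 14.61 m.
Hydraulic radius R = A/P = 20.87/14.61 = 1.428 m.
V = (1/n) R^(2/3) √S = (1/0.027) × 1.428^(2/3) × √0.016 = 5.941 m/s. Hydraulic depth D_h = A/T = 20.87/13.38 = 1.56 m.
Froude number Fr = V/√(g·D_h) = 5.941/√(9.81×1.56) = 1.52, which is greater than 1, so the flow is supercritical.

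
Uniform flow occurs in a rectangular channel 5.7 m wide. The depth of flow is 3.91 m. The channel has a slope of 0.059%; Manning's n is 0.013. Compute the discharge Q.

Flow area A = b·y = 5.7 × 3.91 = 22.29 m². Wetted perimeter P = b + 2y = 5.7 + 2×3.91 = 13.52 m.
Hydraulic radius R = A/P = 22.29/13.52 = 1.648 m.
Manning's equation: Q = (1/n) A R^(2/3) S^(1/2) = (1/0.013) × 22.29 × 1.648^(2/3) × 0.00059^(1/2) = 58.1 m³/s.

Q = 58.1 m³/s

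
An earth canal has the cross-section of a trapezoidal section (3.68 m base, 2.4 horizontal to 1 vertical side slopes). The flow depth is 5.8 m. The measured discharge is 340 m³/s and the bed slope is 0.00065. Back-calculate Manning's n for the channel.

With bottom width b = 3.68 m and side slope z = 2.4: A = (b + zy)y = (3.68 + 2.4×5.8)×5.8 = 102.1 m²; P = b + 2y√(1+z²) = 3.68 + 2×5.8×2.6 = 33.84 m.
Hydraulic radius R = A/P = 102.1/33.84 = 3.017 m.
Rearranging Manning's equation: n = (1/Q) A R^(2/3) S^(1/2) = (1/340) × 102.1 × 3.017^(2/3) × √0.00065 = 0.016.

n = 0.016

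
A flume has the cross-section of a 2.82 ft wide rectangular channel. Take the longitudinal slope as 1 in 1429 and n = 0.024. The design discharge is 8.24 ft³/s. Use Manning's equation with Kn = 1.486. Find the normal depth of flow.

Manning's equation rearranged: A R^(2/3) = nQ / (1.486·√S) = 0.024 × 8.24 / (1.486 × √0.0006998) = 5.031.
Try y = 1.8 ft: A R^(2/3) = 4.34 — too small.
Try y = 2.55 ft: A R^(2/3) = 6.743 — too large.
Try y = 2.02 ft: A R^(2/3) = 5.033 — matches.

y_n = 2.02 ft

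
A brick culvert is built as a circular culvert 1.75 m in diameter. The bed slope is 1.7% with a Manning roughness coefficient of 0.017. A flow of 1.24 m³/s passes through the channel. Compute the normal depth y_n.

Manning's equation rearranged: A R^(2/3) = nQ / (1·√S) = 0.017 × 1.24 / (√0.017) = 0.1617.
Trying y = 0.334 m: A R^(2/3) = 0.1104 — short.
Trying y = 0.496 m: A R^(2/3) = 0.2431 — over.
Trying y = 0.404 m: A R^(2/3) = 0.162 — close enough.

y_n = 0.404 m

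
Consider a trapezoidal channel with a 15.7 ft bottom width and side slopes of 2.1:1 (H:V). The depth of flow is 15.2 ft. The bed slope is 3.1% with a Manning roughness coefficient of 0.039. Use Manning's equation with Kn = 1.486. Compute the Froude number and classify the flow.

With bottom width b = 15.7 ft and side slope z = 2.1: A = (b + zy)y = (15.7 + 2.1×15.2)×15.2 = 723.8 ft²; P = b + 2y√(1+z²) = 15.7 + 2×15.2×2.326 = 86.41 ft.
Hydraulic radius R = A/P = 723.8/86.41 = 8.377 ft.
V = (1.486/n) R^(2/3) √S = (1.486/0.039) × 8.377^(2/3) × √0.031 = 27.67 ft/s. Hydraulic depth D_h = A/T = 723.8/79.54 = 9.1 ft.
Froude number Fr = V/√(g·D_h) = 27.67/√(32.2×9.1) = 1.62, which is greater than 1, so the flow is supercritical.

supercritical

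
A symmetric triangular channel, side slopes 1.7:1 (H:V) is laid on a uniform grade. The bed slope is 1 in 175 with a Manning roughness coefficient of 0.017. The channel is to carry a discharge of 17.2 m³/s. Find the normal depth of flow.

y_n = 1.68 m

Manning's equation rearranged: A R^(2/3) = nQ / (1·√S) = 0.017 × 17.2 / (√0.005714) = 3.868.
Trying y = 1.45 m: A R^(2/3) = 2.613 — low.
Trying y = 1.98 m: A R^(2/3) = 5.996 — high.
Trying y = 1.68 m: A R^(2/3) = 3.869 — matches.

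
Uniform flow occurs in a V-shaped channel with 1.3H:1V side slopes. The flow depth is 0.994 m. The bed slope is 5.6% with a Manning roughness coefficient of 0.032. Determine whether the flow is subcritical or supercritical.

supercritical

For a triangular section with side slope z = 1.3: A = zy² = 1.3×0.994² = 1.284 m²; P = 2y√(1+z²) = 2×0.994×1.64 = 3.261 m.
Hydraulic radius R = A/P = 1.284/3.261 = 0.3939 m.
V = (1/n) R^(2/3) √S = (1/0.032) × 0.3939^(2/3) × √0.056 = 3.974 m/s. Hydraulic depth D_h = A/T = 1.284/2.584 = 0.497 m.
Froude number Fr = V/√(g·D_h) = 3.974/√(9.81×0.497) = 1.8, which is greater than 1, so the flow is supercritical.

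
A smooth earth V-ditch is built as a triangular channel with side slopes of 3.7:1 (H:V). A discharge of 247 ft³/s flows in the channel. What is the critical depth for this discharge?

y_c = 3.08 ft

At critical depth, Q² T / (g A³) = 1, i.e. A³/T = Q²/g = 247²/32.2 = 1895.
At y = 2.29 ft: A³/T = 431.1 — low.
At y = 3.5 ft: A³/T = 3595 — high.
At y = 3.08 ft: A³/T = 1897 — ≈ 1895.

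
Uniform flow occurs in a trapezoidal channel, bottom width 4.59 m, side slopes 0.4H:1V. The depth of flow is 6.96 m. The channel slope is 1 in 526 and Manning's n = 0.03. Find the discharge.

With bottom width b = 4.59 m and side slope z = 0.4: A = (b + zy)y = (4.59 + 0.4×6.96)×6.96 = 51.32 m²; P = b + 2y√(1+z²) = 4.59 + 2×6.96×1.077 = 19.58 m.
Hydraulic radius R = A/P = 51.32/19.58 = 2.621 m.
Manning's equation: Q = (1/n) A R^(2/3) S^(1/2) = (1/0.03) × 51.32 × 2.621^(2/3) × 0.001901^(1/2) = 142 m³/s.

Q = 142 m³/s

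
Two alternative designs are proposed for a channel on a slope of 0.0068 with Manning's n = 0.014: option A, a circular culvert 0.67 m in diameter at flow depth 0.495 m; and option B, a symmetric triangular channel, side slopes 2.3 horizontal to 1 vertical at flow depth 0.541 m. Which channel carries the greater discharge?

channel B

Channel A: For a circular section of diameter D = 0.67 m at depth y = 0.495 m, the central angle is θ = 2 arccos(1 − 2y/D) = 4.137 rad. Then A = (D²/8)(θ − sin θ) = 0.2793 m² and P = Dθ/2 = 1.386 m. Hydraulic radius R = A/P = 0.2793/1.386 = 0.2015 m. Q_A = (1/0.014)·0.2793·0.2015^(2/3)·√0.0068 = 0.5653 m³/s.
Channel B: For a triangular section with side slope z = 2.3: A = zy² = 2.3×0.541² = 0.6732 m²; P = 2y√(1+z²) = 2×0.541×2.508 = 2.714 m. Hydraulic radius R = A/P = 0.6732/2.714 = 0.2481 m. Q_B = (1/0.014)·0.6732·0.2481^(2/3)·√0.0068 = 1.565 m³/s.
Q_A = 0.5653 m³/s vs Q_B = 1.565 m³/s, so channel B carries more.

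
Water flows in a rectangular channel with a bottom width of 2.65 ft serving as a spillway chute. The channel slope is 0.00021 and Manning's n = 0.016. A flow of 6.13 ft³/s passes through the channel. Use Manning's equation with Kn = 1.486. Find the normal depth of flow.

y_n = 2 ft

Manning's equation rearranged: A R^(2/3) = nQ / (1.486·√S) = 0.016 × 6.13 / (1.486 × √0.00021) = 4.555.
At y = 1.56 ft: A R^(2/3) = 3.31 — low.
At y = 2.35 ft: A R^(2/3) = 5.576 — high.
At y = 2 ft: A R^(2/3) = 4.556 — matches.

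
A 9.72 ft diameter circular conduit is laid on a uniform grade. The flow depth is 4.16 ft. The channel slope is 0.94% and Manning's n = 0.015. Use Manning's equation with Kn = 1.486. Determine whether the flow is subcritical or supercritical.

supercritical

For a circular section of diameter D = 9.72 ft at depth y = 4.16 ft, the central angle is θ = 2 arccos(1 − 2y/D) = 2.853 rad. Then A = (D²/8)(θ − sin θ) = 30.32 ft² and P = Dθ/2 = 13.86 ft.
Hydraulic radius R = A/P = 30.32/13.86 = 2.187 ft.
V = (1.486/n) R^(2/3) √S = (1.486/0.015) × 2.187^(2/3) × √0.0094 = 16.18 ft/s. Hydraulic depth D_h = A/T = 30.32/9.619 = 3.152 ft.
Froude number Fr = V/√(g·D_h) = 16.18/√(32.2×3.152) = 1.61, which is greater than 1, so the flow is supercritical.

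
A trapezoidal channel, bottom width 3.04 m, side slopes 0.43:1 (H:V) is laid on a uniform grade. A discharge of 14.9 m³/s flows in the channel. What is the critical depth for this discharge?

y_c = 1.27 m

At critical depth, Q² T / (g A³) = 1, i.e. A³/T = Q²/g = 14.9²/9.81 = 22.63.
Trying y = 1.44 m: A³/T = 34.2 — high.
Trying y = 1.27 m: A³/T = 22.86 — close enough.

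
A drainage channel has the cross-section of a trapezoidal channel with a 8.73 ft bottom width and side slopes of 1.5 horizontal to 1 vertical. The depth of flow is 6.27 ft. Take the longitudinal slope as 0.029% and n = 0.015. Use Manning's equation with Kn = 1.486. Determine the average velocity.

With bottom width b = 8.73 ft and side slope z = 1.5: A = (b + zy)y = (8.73 + 1.5×6.27)×6.27 = 113.7 ft²; P = b + 2y√(1+z²) = 8.73 + 2×6.27×1.803 = 31.34 ft.
Hydraulic radius R = A/P = 113.7/31.34 = 3.629 ft.
From Manning's equation, V = (1.486/n) R^(2/3) S^(1/2) = (1.486/0.015) × 3.629^(2/3) × 0.00029^(1/2) = 3.98 ft/s.

V = 3.98 ft/s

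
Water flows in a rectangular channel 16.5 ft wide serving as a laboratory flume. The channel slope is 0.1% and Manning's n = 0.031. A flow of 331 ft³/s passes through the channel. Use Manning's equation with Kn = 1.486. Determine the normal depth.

y_n = 5.83 ft

Manning's equation rearranged: A R^(2/3) = nQ / (1.486·√S) = 0.031 × 331 / (1.486 × √0.001) = 218.4.
Try y = 4.02 ft: A R^(2/3) = 128.7 — low.
Try y = 7.05 ft: A R^(2/3) = 283.3 — high.
Try y = 5.83 ft: A R^(2/3) = 218.2 — ≈ 218.4.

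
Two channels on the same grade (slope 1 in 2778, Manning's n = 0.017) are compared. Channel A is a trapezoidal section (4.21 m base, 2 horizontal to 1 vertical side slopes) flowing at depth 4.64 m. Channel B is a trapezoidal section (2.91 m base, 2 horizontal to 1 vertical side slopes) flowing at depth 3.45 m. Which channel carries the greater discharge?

channel A

Channel A: With bottom width b = 4.21 m and side slope z = 2: A = (b + zy)y = (4.21 + 2×4.64)×4.64 = 62.59 m²; P = b + 2y√(1+z²) = 4.21 + 2×4.64×2.236 = 24.96 m. Hydraulic radius R = A/P = 62.59/24.96 = 2.508 m. Q_A = (1/0.017)·62.59·2.508^(2/3)·√0.00036 = 128.9 m³/s.
Channel B: With bottom width b = 2.91 m and side slope z = 2: A = (b + zy)y = (2.91 + 2×3.45)×3.45 = 33.84 m²; P = b + 2y√(1+z²) = 2.91 + 2×3.45×2.236 = 18.34 m. Hydraulic radius R = A/P = 33.84/18.34 = 1.846 m. Q_B = (1/0.017)·33.84·1.846^(2/3)·√0.00036 = 56.83 m³/s.
Q_A = 128.9 m³/s vs Q_B = 56.83 m³/s, so channel A carries more.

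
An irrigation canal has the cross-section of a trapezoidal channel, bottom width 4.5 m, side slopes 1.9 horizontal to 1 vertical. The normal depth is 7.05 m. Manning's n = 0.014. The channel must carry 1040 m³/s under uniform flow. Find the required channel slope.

With bottom width b = 4.5 m and side slope z = 1.9: A = (b + zy)y = (4.5 + 1.9×7.05)×7.05 = 126.2 m²; P = b + 2y√(1+z²) = 4.5 + 2×7.05×2.147 = 34.77 m.
Hydraulic radius R = A/P = 126.2/34.77 = 3.628 m.
From Manning's equation, S = [nQ / (1 A R^(2/3))]² = [0.014 × 1040 / (1 × 126.2 × 3.628^(2/3))]² = 0.00239.

S = 0.00239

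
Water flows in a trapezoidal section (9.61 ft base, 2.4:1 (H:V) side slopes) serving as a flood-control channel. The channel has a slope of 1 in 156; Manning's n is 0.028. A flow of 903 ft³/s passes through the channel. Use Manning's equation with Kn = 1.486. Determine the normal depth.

Manning's equation rearranged: A R^(2/3) = nQ / (1.486·√S) = 0.028 × 903 / (1.486 × √0.00641) = 212.5.
At y = 4.2 ft: A R^(2/3) = 157.5 — short.
At y = 4.85 ft: A R^(2/3) = 212.4 — matches.

y_n = 4.85 ft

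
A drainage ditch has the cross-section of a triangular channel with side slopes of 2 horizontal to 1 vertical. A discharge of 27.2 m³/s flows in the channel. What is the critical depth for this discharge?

y_c = 2.07 m

At critical depth, Q² T / (g A³) = 1, i.e. A³/T = Q²/g = 27.2²/9.81 = 75.42.
At y = 1.65 m: A³/T = 24.46 — short.
At y = 2.07 m: A³/T = 76.01 — matches.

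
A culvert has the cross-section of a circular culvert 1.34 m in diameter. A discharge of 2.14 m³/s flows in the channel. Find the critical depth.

At critical depth, Q² T / (g A³) = 1, i.e. A³/T = Q²/g = 2.14²/9.81 = 0.4668.
At y = 0.543 m: A³/T = 0.117 — too small.
At y = 0.909 m: A³/T = 0.8439 — too large.
At y = 0.78 m: A³/T = 0.4677 — ≈ 0.4668.

y_c = 0.78 m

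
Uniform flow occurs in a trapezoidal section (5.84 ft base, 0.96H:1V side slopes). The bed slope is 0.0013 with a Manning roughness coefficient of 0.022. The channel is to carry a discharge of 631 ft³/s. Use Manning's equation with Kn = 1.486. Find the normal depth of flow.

Manning's equation rearranged: A R^(2/3) = nQ / (1.486·√S) = 0.022 × 631 / (1.486 × √0.0013) = 259.1.
Trying y = 6.82 ft: A R^(2/3) = 191.5 — too small.
Trying y = 9.32 ft: A R^(2/3) = 367.3 — too large.
Trying y = 7.9 ft: A R^(2/3) = 259.3 — ≈ 259.1.

y_n = 7.9 ft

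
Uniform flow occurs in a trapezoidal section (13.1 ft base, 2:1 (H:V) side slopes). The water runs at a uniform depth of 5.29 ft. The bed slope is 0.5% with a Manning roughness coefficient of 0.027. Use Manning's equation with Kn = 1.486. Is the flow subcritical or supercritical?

With bottom width b = 13.1 ft and side slope z = 2: A = (b + zy)y = (13.1 + 2×5.29)×5.29 = 125.3 ft²; P = b + 2y√(1+z²) = 13.1 + 2×5.29×2.236 = 36.76 ft.
Hydraulic radius R = A/P = 125.3/36.76 = 3.408 ft.
V = (1.486/n) R^(2/3) √S = (1.486/0.027) × 3.408^(2/3) × √0.005 = 8.813 ft/s. Hydraulic depth D_h = A/T = 125.3/34.26 = 3.656 ft.
Froude number Fr = V/√(g·D_h) = 8.813/√(32.2×3.656) = 0.812, which is less than 1, so the flow is subcritical.

subcritical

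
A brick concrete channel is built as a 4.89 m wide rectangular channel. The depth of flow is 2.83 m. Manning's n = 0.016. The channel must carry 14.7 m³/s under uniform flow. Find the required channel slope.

Flow area A = b·y = 4.89 × 2.83 = 13.84 m². Wetted perimeter P = b + 2y = 4.89 + 2×2.83 = 10.55 m.
Hydraulic radius R = A/P = 13.84/10.55 = 1.312 m.
From Manning's equation, S = [nQ / (1 A R^(2/3))]² = [0.016 × 14.7 / (1 × 13.84 × 1.312^(2/3))]² = 0.000201.

S = 0.000201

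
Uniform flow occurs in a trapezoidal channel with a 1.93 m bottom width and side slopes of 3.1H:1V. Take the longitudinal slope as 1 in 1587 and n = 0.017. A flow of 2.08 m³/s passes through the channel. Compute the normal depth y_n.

y_n = 0.646 m

Manning's equation rearranged: A R^(2/3) = nQ / (1·√S) = 0.017 × 2.08 / (√0.0006301) = 1.409.
Trying y = 0.501 m: A R^(2/3) = 0.8434 — low.
Trying y = 0.778 m: A R^(2/3) = 2.079 — high.
Trying y = 0.646 m: A R^(2/3) = 1.411 — close enough.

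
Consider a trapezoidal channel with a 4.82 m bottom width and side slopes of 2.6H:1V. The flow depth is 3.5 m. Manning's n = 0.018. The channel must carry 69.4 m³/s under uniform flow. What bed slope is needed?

With bottom width b = 4.82 m and side slope z = 2.6: A = (b + zy)y = (4.82 + 2.6×3.5)×3.5 = 48.72 m²; P = b + 2y√(1+z²) = 4.82 + 2×3.5×2.786 = 24.32 m.
Hydraulic radius R = A/P = 48.72/24.32 = 2.003 m.
From Manning's equation, S = [nQ / (1 A R^(2/3))]² = [0.018 × 69.4 / (1 × 48.72 × 2.003^(2/3))]² = 0.00026.

S = 0.00026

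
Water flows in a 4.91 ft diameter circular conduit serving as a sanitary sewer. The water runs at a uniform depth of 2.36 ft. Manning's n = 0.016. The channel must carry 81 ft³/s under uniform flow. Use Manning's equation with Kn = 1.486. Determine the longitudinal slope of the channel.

For a circular section of diameter D = 4.91 ft at depth y = 2.36 ft, the central angle is θ = 2 arccos(1 − 2y/D) = 3.064 rad. Then A = (D²/8)(θ − sin θ) = 9.001 ft² and P = Dθ/2 = 7.523 ft.
Hydraulic radius R = A/P = 9.001/7.523 = 1.197 ft.
From Manning's equation, S = [nQ / (1.486 A R^(2/3))]² = [0.016 × 81 / (1.486 × 9.001 × 1.197^(2/3))]² = 0.00739.

S = 0.00739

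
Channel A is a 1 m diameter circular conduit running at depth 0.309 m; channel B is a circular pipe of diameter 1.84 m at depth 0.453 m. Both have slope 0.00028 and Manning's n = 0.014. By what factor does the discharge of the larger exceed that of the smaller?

Channel A: For a circular section of diameter D = 1 m at depth y = 0.309 m, the central angle is θ = 2 arccos(1 − 2y/D) = 2.358 rad. Then A = (D²/8)(θ − sin θ) = 0.2065 m² and P = Dθ/2 = 1.179 m. Hydraulic radius R = A/P = 0.2065/1.179 = 0.1751 m. Q_A = (1/0.014)·0.2065·0.1751^(2/3)·√0.00028 = 0.07724 m³/s.
Channel B: For a circular section of diameter D = 1.84 m at depth y = 0.453 m, the central angle is θ = 2 arccos(1 − 2y/D) = 2.077 rad. Then A = (D²/8)(θ − sin θ) = 0.5087 m² and P = Dθ/2 = 1.911 m. Hydraulic radius R = A/P = 0.5087/1.911 = 0.2663 m. Q_B = (1/0.014)·0.5087·0.2663^(2/3)·√0.00028 = 0.2517 m³/s.
The larger discharge is 0.2517 m³/s and the smaller is 0.07724 m³/s; the ratio is 3.26.

3.26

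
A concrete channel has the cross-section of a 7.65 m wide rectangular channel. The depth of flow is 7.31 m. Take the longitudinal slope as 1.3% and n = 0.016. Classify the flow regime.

supercritical

Flow area A = b·y = 7.65 × 7.31 = 55.92 m². Wetted perimeter P = b + 2y = 7.65 + 2×7.31 = 22.27 m.
Hydraulic radius R = A/P = 55.92/22.27 = 2.511 m.
V = (1/n) R^(2/3) √S = (1/0.016) × 2.511^(2/3) × √0.013 = 13.17 m/s. Hydraulic depth D_h = A/T = 55.92/7.65 = 7.31 m.
Froude number Fr = V/√(g·D_h) = 13.17/√(9.81×7.31) = 1.55, which is greater than 1, so the flow is supercritical.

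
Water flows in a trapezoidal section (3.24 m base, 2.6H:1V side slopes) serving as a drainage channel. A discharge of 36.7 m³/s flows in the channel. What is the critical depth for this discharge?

y_c = 1.58 m

At critical depth, Q² T / (g A³) = 1, i.e. A³/T = Q²/g = 36.7²/9.81 = 137.3.
Trying y = 1.78 m: A³/T = 219.8 — high.
Trying y = 1.36 m: A³/T = 75.89 — low.
Trying y = 1.58 m: A³/T = 136.6 — close enough.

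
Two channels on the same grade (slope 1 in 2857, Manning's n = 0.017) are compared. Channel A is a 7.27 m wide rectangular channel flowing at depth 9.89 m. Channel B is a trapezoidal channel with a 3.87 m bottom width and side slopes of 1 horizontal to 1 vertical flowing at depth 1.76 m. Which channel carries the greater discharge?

channel A

Channel A: Flow area A = b·y = 7.27 × 9.89 = 71.9 m². Wetted perimeter P = b + 2y = 7.27 + 2×9.89 = 27.05 m. Hydraulic radius R = A/P = 71.9/27.05 = 2.658 m. Q_A = (1/0.017)·71.9·2.658^(2/3)·√0.00035 = 151.8 m³/s.
Channel B: With bottom width b = 3.87 m and side slope z = 1: A = (b + zy)y = (3.87 + 1×1.76)×1.76 = 9.909 m²; P = b + 2y√(1+z²) = 3.87 + 2×1.76×1.414 = 8.848 m. Hydraulic radius R = A/P = 9.909/8.848 = 1.12 m. Q_B = (1/0.017)·9.909·1.12^(2/3)·√0.00035 = 11.76 m³/s.
Q_A = 151.8 m³/s vs Q_B = 11.76 m³/s, so channel A carries more.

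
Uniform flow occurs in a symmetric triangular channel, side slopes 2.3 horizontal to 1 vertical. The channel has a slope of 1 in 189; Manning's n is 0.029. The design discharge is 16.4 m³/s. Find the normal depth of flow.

Manning's equation rearranged: A R^(2/3) = nQ / (1·√S) = 0.029 × 16.4 / (√0.005291) = 6.538.
Trying y = 2.28 m: A R^(2/3) = 12.32 — over.
Trying y = 1.25 m: A R^(2/3) = 2.48 — short.
Trying y = 1.8 m: A R^(2/3) = 6.557 — matches.

y_n = 1.8 m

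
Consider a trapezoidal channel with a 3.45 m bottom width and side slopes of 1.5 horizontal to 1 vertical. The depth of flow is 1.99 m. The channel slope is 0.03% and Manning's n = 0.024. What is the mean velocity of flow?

V = 0.817 m/s

With bottom width b = 3.45 m and side slope z = 1.5: A = (b + zy)y = (3.45 + 1.5×1.99)×1.99 = 12.81 m²; P = b + 2y√(1+z²) = 3.45 + 2×1.99×1.803 = 10.63 m.
Hydraulic radius R = A/P = 12.81/10.63 = 1.205 m.
From Manning's equation, V = (1/n) R^(2/3) S^(1/2) = (1/0.024) × 1.205^(2/3) × 0.0003^(1/2) = 0.817 m/s.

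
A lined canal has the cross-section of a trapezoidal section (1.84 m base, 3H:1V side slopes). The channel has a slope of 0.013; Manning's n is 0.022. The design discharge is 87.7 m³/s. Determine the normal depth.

Manning's equation rearranged: A R^(2/3) = nQ / (1·√S) = 0.022 × 87.7 / (√0.013) = 16.92.
Try y = 2.28 m: A R^(2/3) = 22.56 — over.
Try y = 1.53 m: A R^(2/3) = 8.857 — short.
Try y = 2.02 m: A R^(2/3) = 16.92 — ≈ 16.92.

y_n = 2.02 m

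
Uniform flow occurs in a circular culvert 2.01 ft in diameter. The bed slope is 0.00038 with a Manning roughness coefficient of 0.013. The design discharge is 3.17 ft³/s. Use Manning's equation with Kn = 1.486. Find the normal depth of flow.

Manning's equation rearranged: A R^(2/3) = nQ / (1.486·√S) = 0.013 × 3.17 / (1.486 × √0.00038) = 1.423.
At y = 1.44 ft: A R^(2/3) = 1.73 — too large.
At y = 1.05 ft: A R^(2/3) = 1.079 — too small.
At y = 1.25 ft: A R^(2/3) = 1.422 — ≈ 1.423.

y_n = 1.25 ft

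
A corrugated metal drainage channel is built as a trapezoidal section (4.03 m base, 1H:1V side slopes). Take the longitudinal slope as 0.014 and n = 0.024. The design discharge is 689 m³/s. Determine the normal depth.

y_n = 6.41 m

Manning's equation rearranged: A R^(2/3) = nQ / (1·√S) = 0.024 × 689 / (√0.014) = 139.8.
Trying y = 5.52 m: A R^(2/3) = 101.8 — low.
Trying y = 6.41 m: A R^(2/3) = 139.8 — matches.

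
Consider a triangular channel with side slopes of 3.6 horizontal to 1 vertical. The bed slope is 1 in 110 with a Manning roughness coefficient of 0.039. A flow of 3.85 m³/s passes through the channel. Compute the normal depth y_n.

y_n = 0.88 m

Manning's equation rearranged: A R^(2/3) = nQ / (1·√S) = 0.039 × 3.85 / (√0.009091) = 1.575.
At y = 1 m: A R^(2/3) = 2.212 — high.
At y = 0.88 m: A R^(2/3) = 1.573 — close enough.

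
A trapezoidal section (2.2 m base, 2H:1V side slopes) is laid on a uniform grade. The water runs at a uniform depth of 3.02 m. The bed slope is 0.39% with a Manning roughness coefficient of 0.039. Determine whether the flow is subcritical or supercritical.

With bottom width b = 2.2 m and side slope z = 2: A = (b + zy)y = (2.2 + 2×3.02)×3.02 = 24.88 m²; P = b + 2y√(1+z²) = 2.2 + 2×3.02×2.236 = 15.71 m.
Hydraulic radius R = A/P = 24.88/15.71 = 1.584 m.
V = (1/n) R^(2/3) √S = (1/0.039) × 1.584^(2/3) × √0.0039 = 2.176 m/s. Hydraulic depth D_h = A/T = 24.88/14.28 = 1.743 m.
Froude number Fr = V/√(g·D_h) = 2.176/√(9.81×1.743) = 0.526, which is less than 1, so the flow is subcritical.

subcritical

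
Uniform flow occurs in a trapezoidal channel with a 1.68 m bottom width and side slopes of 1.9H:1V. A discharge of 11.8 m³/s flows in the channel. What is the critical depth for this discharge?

y_c = 1.14 m

At critical depth, Q² T / (g A³) = 1, i.e. A³/T = Q²/g = 11.8²/9.81 = 14.19.
Try y = 0.913 m: A³/T = 5.885 — low.
Try y = 1.39 m: A³/T = 31.12 — high.
Try y = 1.14 m: A³/T = 14.02 — close enough.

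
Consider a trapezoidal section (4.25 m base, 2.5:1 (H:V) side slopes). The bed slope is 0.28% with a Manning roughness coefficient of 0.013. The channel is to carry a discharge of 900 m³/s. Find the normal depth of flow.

Manning's equation rearranged: A R^(2/3) = nQ / (1·√S) = 0.013 × 900 / (√0.0028) = 221.1.
At y = 6.84 m: A R^(2/3) = 340.1 — too large.
At y = 5.71 m: A R^(2/3) = 221.1 — matches.

y_n = 5.71 m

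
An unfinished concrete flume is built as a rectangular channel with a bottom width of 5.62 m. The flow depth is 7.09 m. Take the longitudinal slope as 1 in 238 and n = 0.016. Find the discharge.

Flow area A = b·y = 5.62 × 7.09 = 39.85 m². Wetted perimeter P = b + 2y = 5.62 + 2×7.09 = 19.8 m.
Hydraulic radius R = A/P = 39.85/19.8 = 2.012 m.
Manning's equation: Q = (1/n) A R^(2/3) S^(1/2) = (1/0.016) × 39.85 × 2.012^(2/3) × 0.004202^(1/2) = 257 m³/s.

Q = 257 m³/s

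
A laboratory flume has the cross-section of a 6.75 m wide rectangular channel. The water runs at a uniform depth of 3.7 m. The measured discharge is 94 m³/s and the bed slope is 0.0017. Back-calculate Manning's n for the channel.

Flow area A = b·y = 6.75 × 3.7 = 24.98 m². Wetted perimeter P = b + 2y = 6.75 + 2×3.7 = 14.15 m.
Hydraulic radius R = A/P = 24.98/14.15 = 1.765 m.
Rearranging Manning's equation: n = (1/Q) A R^(2/3) S^(1/2) = (1/94) × 24.98 × 1.765^(2/3) × √0.0017 = 0.016.

n = 0.016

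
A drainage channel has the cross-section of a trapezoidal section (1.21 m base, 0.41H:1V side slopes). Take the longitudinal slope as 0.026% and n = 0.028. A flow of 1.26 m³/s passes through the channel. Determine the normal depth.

Manning's equation rearranged: A R^(2/3) = nQ / (1·√S) = 0.028 × 1.26 / (√0.00026) = 2.188.
Trying y = 1.33 m: A R^(2/3) = 1.608 — low.
Trying y = 1.84 m: A R^(2/3) = 2.841 — high.
Trying y = 1.59 m: A R^(2/3) = 2.192 — matches.

y_n = 1.59 m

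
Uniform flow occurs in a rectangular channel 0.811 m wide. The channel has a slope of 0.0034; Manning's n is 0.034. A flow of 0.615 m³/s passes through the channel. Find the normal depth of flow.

y_n = 1.01 m

Manning's equation rearranged: A R^(2/3) = nQ / (1·√S) = 0.034 × 0.615 / (√0.0034) = 0.3586.
Trying y = 1.22 m: A R^(2/3) = 0.4477 — high.
Trying y = 0.755 m: A R^(2/3) = 0.2519 — low.
Trying y = 1.01 m: A R^(2/3) = 0.3583 — ≈ 0.3586.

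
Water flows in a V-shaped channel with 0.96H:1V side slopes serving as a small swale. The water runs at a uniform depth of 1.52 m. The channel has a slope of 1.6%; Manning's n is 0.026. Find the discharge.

For a triangular section with side slope z = 0.96: A = zy² = 0.96×1.52² = 2.218 m²; P = 2y√(1+z²) = 2×1.52×1.386 = 4.214 m.
Hydraulic radius R = A/P = 2.218/4.214 = 0.5263 m.
Manning's equation: Q = (1/n) A R^(2/3) S^(1/2) = (1/0.026) × 2.218 × 0.5263^(2/3) × 0.016^(1/2) = 7.03 m³/s.

Q = 7.03 m³/s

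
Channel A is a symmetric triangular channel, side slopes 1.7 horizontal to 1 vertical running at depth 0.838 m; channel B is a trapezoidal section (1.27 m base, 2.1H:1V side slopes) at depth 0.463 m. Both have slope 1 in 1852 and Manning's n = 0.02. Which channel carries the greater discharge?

channel A

Channel A: For a triangular section with side slope z = 1.7: A = zy² = 1.7×0.838² = 1.194 m²; P = 2y√(1+z²) = 2×0.838×1.972 = 3.306 m. Hydraulic radius R = A/P = 1.194/3.306 = 0.3612 m. Q_A = (1/0.02)·1.194·0.3612^(2/3)·√0.00054 = 0.7034 m³/s.
Channel B: With bottom width b = 1.27 m and side slope z = 2.1: A = (b + zy)y = (1.27 + 2.1×0.463)×0.463 = 1.038 m²; P = b + 2y√(1+z²) = 1.27 + 2×0.463×2.326 = 3.424 m. Hydraulic radius R = A/P = 1.038/3.424 = 0.3032 m. Q_B = (1/0.02)·1.038·0.3032^(2/3)·√0.00054 = 0.5444 m³/s.
Q_A = 0.7034 m³/s vs Q_B = 0.5444 m³/s, so channel A carries more.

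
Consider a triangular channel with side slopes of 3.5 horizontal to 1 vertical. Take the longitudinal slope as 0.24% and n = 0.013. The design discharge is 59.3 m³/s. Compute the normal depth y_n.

Manning's equation rearranged: A R^(2/3) = nQ / (1·√S) = 0.013 × 59.3 / (√0.0024) = 15.74.
Try y = 2.44 m: A R^(2/3) = 23.18 — over.
Try y = 2.11 m: A R^(2/3) = 15.73 — matches.

y_n = 2.11 m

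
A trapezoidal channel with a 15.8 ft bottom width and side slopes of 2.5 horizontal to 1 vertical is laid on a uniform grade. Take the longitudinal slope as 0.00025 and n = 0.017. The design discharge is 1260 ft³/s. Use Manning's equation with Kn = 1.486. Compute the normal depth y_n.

Manning's equation rearranged: A R^(2/3) = nQ / (1.486·√S) = 0.017 × 1260 / (1.486 × √0.00025) = 911.7.
Trying y = 10.3 ft: A R^(2/3) = 1414 — high.
Trying y = 5.91 ft: A R^(2/3) = 439.6 — low.
Trying y = 8.4 ft: A R^(2/3) = 911.6 — matches.

y_n = 8.4 ft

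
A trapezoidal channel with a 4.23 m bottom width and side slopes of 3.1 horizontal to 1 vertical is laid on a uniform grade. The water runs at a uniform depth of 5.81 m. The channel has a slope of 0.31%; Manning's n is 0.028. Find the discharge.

With bottom width b = 4.23 m and side slope z = 3.1: A = (b + zy)y = (4.23 + 3.1×5.81)×5.81 = 129.2 m²; P = b + 2y√(1+z²) = 4.23 + 2×5.81×3.257 = 42.08 m.
Hydraulic radius R = A/P = 129.2/42.08 = 3.071 m.
Manning's equation: Q = (1/n) A R^(2/3) S^(1/2) = (1/0.028) × 129.2 × 3.071^(2/3) × 0.0031^(1/2) = 543 m³/s.

Q = 543 m³/s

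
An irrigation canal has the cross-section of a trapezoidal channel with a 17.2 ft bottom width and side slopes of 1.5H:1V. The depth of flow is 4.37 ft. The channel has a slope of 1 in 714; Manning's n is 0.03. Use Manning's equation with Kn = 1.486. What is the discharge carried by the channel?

With bottom width b = 17.2 ft and side slope z = 1.5: A = (b + zy)y = (17.2 + 1.5×4.37)×4.37 = 103.8 ft²; P = b + 2y√(1+z²) = 17.2 + 2×4.37×1.803 = 32.96 ft.
Hydraulic radius R = A/P = 103.8/32.96 = 3.15 ft.
Manning's equation: Q = (1.486/n) A R^(2/3) S^(1/2) = (1.486/0.03) × 103.8 × 3.15^(2/3) × 0.001401^(1/2) = 414 ft³/s.

Q = 414 ft³/s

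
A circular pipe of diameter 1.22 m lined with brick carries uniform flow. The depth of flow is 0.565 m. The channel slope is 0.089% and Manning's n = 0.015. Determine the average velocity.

V = 0.871 m/s

For a circular section of diameter D = 1.22 m at depth y = 0.565 m, the central angle is θ = 2 arccos(1 − 2y/D) = 2.994 rad. Then A = (D²/8)(θ − sin θ) = 0.5296 m² and P = Dθ/2 = 1.826 m.
Hydraulic radius R = A/P = 0.5296/1.826 = 0.29 m.
From Manning's equation, V = (1/n) R^(2/3) S^(1/2) = (1/0.015) × 0.29^(2/3) × 0.00089^(1/2) = 0.871 m/s.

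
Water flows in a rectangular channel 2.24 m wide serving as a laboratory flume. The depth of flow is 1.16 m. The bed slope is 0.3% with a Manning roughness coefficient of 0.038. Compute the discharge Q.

Flow area A = b·y = 2.24 × 1.16 = 2.598 m². Wetted perimeter P = b + 2y = 2.24 + 2×1.16 = 4.56 m.
Hydraulic radius R = A/P = 2.598/4.56 = 0.5698 m.
Manning's equation: Q = (1/n) A R^(2/3) S^(1/2) = (1/0.038) × 2.598 × 0.5698^(2/3) × 0.003^(1/2) = 2.57 m³/s.

Q = 2.57 m³/s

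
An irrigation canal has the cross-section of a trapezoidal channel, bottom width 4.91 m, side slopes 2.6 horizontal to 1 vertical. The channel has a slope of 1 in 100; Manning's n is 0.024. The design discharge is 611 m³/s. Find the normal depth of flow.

Manning's equation rearranged: A R^(2/3) = nQ / (1·√S) = 0.024 × 611 / (√0.01) = 146.6.
Try y = 5.52 m: A R^(2/3) = 220.2 — too large.
Try y = 4.01 m: A R^(2/3) = 105.8 — too small.
Try y = 4.63 m: A R^(2/3) = 146.7 — ≈ 146.6.

y_n = 4.63 m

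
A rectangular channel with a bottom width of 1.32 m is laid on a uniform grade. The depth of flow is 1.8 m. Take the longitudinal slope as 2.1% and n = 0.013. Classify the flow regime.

supercritical

Flow area A = b·y = 1.32 × 1.8 = 2.376 m². Wetted perimeter P = b + 2y = 1.32 + 2×1.8 = 4.92 m.
Hydraulic radius R = A/P = 2.376/4.92 = 0.4829 m.
V = (1/n) R^(2/3) √S = (1/0.013) × 0.4829^(2/3) × √0.021 = 6.862 m/s. Hydraulic depth D_h = A/T = 2.376/1.32 = 1.8 m.
Froude number Fr = V/√(g·D_h) = 6.862/√(9.81×1.8) = 1.63, which is greater than 1, so the flow is supercritical.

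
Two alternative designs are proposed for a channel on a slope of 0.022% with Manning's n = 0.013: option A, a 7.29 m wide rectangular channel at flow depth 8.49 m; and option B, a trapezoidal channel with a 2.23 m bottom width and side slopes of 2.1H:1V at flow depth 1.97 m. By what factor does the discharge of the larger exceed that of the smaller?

8.64

Channel A: Flow area A = b·y = 7.29 × 8.49 = 61.89 m². Wetted perimeter P = b + 2y = 7.29 + 2×8.49 = 24.27 m. Hydraulic radius R = A/P = 61.89/24.27 = 2.55 m. Q_A = (1/0.013)·61.89·2.55^(2/3)·√0.00022 = 131.8 m³/s.
Channel B: With bottom width b = 2.23 m and side slope z = 2.1: A = (b + zy)y = (2.23 + 2.1×1.97)×1.97 = 12.54 m²; P = b + 2y√(1+z²) = 2.23 + 2×1.97×2.326 = 11.39 m. Hydraulic radius R = A/P = 12.54/11.39 = 1.101 m. Q_B = (1/0.013)·12.54·1.101^(2/3)·√0.00022 = 15.26 m³/s.
The larger discharge is 131.8 m³/s and the smaller is 15.26 m³/s; the ratio is 8.64.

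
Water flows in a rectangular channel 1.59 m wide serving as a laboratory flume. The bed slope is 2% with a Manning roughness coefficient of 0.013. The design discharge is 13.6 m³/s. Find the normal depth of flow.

Manning's equation rearranged: A R^(2/3) = nQ / (1·√S) = 0.013 × 13.6 / (√0.02) = 1.25.
At y = 0.876 m: A R^(2/3) = 0.7771 — too small.
At y = 1.27 m: A R^(2/3) = 1.253 — close enough.

y_n = 1.27 m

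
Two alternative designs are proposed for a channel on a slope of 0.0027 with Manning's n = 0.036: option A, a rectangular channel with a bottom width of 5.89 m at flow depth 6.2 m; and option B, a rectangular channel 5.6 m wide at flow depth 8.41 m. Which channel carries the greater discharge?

channel B

Channel A: Flow area A = b·y = 5.89 × 6.2 = 36.52 m². Wetted perimeter P = b + 2y = 5.89 + 2×6.2 = 18.29 m. Hydraulic radius R = A/P = 36.52/18.29 = 1.997 m. Q_A = (1/0.036)·36.52·1.997^(2/3)·√0.0027 = 83.58 m³/s.
Channel B: Flow area A = b·y = 5.6 × 8.41 = 47.1 m². Wetted perimeter P = b + 2y = 5.6 + 2×8.41 = 22.42 m. Hydraulic radius R = A/P = 47.1/22.42 = 2.101 m. Q_B = (1/0.036)·47.1·2.101^(2/3)·√0.0027 = 111.5 m³/s.
Q_A = 83.58 m³/s vs Q_B = 111.5 m³/s, so channel B carries more.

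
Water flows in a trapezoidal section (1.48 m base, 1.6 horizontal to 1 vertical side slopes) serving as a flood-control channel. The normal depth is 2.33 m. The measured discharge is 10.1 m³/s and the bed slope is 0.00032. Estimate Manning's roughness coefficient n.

With bottom width b = 1.48 m and side slope z = 1.6: A = (b + zy)y = (1.48 + 1.6×2.33)×2.33 = 12.13 m²; P = b + 2y√(1+z²) = 1.48 + 2×2.33×1.887 = 10.27 m.
Hydraulic radius R = A/P = 12.13/10.27 = 1.181 m.
Rearranging Manning's equation: n = (1/Q) A R^(2/3) S^(1/2) = (1/10.1) × 12.13 × 1.181^(2/3) × √0.00032 = 0.024.

n = 0.024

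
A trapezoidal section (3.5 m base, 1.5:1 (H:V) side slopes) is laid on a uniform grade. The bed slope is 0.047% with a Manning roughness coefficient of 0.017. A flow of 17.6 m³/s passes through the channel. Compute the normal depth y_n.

y_n = 1.93 m

Manning's equation rearranged: A R^(2/3) = nQ / (1·√S) = 0.017 × 17.6 / (√0.00047) = 13.8.
At y = 1.42 m: A R^(2/3) = 7.603 — too small.
At y = 2.15 m: A R^(2/3) = 17.09 — too large.
At y = 1.93 m: A R^(2/3) = 13.78 — close enough.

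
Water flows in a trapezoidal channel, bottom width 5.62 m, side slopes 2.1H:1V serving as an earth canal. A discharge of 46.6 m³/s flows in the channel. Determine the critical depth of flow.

At critical depth, Q² T / (g A³) = 1, i.e. A³/T = Q²/g = 46.6²/9.81 = 221.4.
Try y = 1.36 m: A³/T = 135.2 — short.
Try y = 1.77 m: A³/T = 345.8 — over.
Try y = 1.56 m: A³/T = 219.6 — close enough.

y_c = 1.56 m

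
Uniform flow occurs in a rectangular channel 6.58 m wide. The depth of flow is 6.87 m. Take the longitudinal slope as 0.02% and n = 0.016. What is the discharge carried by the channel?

Q = 68.1 m³/s

Flow area A = b·y = 6.58 × 6.87 = 45.2 m². Wetted perimeter P = b + 2y = 6.58 + 2×6.87 = 20.32 m.
Hydraulic radius R = A/P = 45.2/20.32 = 2.225 m.
Manning's equation: Q = (1/n) A R^(2/3) S^(1/2) = (1/0.016) × 45.2 × 2.225^(2/3) × 0.0002^(1/2) = 68.1 m³/s.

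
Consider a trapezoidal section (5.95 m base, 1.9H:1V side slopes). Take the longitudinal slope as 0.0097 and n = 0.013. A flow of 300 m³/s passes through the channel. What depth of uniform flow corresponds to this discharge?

y_n = 2.6 m

Manning's equation rearranged: A R^(2/3) = nQ / (1·√S) = 0.013 × 300 / (√0.0097) = 39.6.
At y = 2.31 m: A R^(2/3) = 31.36 — short.
At y = 3.2 m: A R^(2/3) = 60.19 — over.
At y = 2.6 m: A R^(2/3) = 39.61 — ≈ 39.6.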